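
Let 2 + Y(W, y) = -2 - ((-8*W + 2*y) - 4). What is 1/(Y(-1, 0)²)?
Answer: 1/64 ≈ 0.015625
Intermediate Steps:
Y(W, y) = -2*y + 8*W (Y(W, y) = -2 + (-2 - ((-8*W + 2*y) - 4)) = -2 + (-2 - (-4 - 8*W + 2*y)) = -2 + (-2 + (4 - 2*y + 8*W)) = -2 + (2 - 2*y + 8*W) = -2*y + 8*W)
1/(Y(-1, 0)²) = 1/((-2*0 + 8*(-1))²) = 1/((0 - 8)²) = 1/((-8)²) = 1/64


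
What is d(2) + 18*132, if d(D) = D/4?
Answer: 4753/2 ≈ 2376.5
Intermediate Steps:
d(D) = D/4 (d(D) = D*(1/4) = D/4)
d(2) + 18*132 = (1/4)*2 + 18*132 = 1/2 + 2376 = 4753/2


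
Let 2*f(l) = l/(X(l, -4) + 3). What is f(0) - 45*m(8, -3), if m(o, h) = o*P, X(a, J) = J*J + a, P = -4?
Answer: 1440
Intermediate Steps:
X(a, J) = a + J² (X(a, J) = J² + a = a + J²)
m(o, h) = -4*o (m(o, h) = o*(-4) = -4*o)
f(l) = l/(2*(19 + l)) (f(l) = (l/((l + (-4)²) + 3))/2 = (l/((l + 16) + 3))/2 = (l/((16 + l) + 3))/2 = (l/(19 + l))/2 = l/(2*(19 + l)))
f(0) - 45*m(8, -3) = (½)*0/(19 + 0) - (-180)*8 = (½)*0/19 - 45*(-32) = (½)*0*(1/19) + 1440 = 0 + 1440 = 1440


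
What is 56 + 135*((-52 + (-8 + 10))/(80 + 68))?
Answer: 769/74 ≈ 10.392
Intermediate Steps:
56 + 135*((-52 + (-8 + 10))/(80 + 68)) = 56 + 135*((-52 + 2)/148) = 56 + 135*(-50*1/148) = 56 + 135*(-25/74) = 56 - 3375/74 = 769/74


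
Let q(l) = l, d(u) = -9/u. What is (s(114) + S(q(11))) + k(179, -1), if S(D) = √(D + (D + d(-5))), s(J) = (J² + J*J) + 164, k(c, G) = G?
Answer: 26155 + √595/5 ≈ 26160.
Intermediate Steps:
s(J) = 164 + 2*J² (s(J) = (J² + J²) + 164 = 2*J² + 164 = 164 + 2*J²)
S(D) = √(9/5 + 2*D) (S(D) = √(D + (D - 9/(-5))) = √(D + (D - 9*(-⅕))) = √(D + (D + 9/5)) = √(D + (9/5 + D)) = √(9/5 + 2*D))
(s(114) + S(q(11))) + k(179, -1) = ((164 + 2*114²) + √(45 + 50*11)/5) - 1 = ((164 + 2*12996) + √(45 + 550)/5) - 1 = ((164 + 25992) + √595/5) - 1 = (26156 + √595/5) - 1 = 26155 + √595/5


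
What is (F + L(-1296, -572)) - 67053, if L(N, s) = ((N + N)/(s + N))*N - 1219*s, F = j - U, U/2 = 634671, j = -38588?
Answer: -317332713/467 ≈ -6.7951e+5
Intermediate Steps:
U = 1269342 (U = 2*634671 = 1269342)
F = -1307930 (F = -38588 - 1*1269342 = -38588 - 1269342 = -1307930)
L(N, s) = -1219*s + 2*N²/(N + s) (L(N, s) = ((2*N)/(N + s))*N - 1219*s = (2*N/(N + s))*N - 1219*s = 2*N²/(N + s) - 1219*s = -1219*s + 2*N²/(N + s))
(F + L(-1296, -572)) - 67053 = (-1307930 + (-1219*(-572)² + 2*(-1296)² - 1219*(-1296)*(-572))/(-1296 - 572)) - 67053 = (-1307930 + (-1219*327184 + 2*1679616 - 903659328)/(-1868)) - 67053 = (-1307930 - (-398837296 + 3359232 - 903659328)/1868) - 67053 = (-1307930 - 1/1868*(-1299137392)) - 67053 = (-1307930 + 324784348/467) - 67053 = -286018962/467 - 67053 = -317332713/467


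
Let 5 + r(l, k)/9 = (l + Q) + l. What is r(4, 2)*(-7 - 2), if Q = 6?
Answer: -729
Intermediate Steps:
r(l, k) = 9 + 18*l (r(l, k) = -45 + 9*((l + 6) + l) = -45 + 9*((6 + l) + l) = -45 + 9*(6 + 2*l) = -45 + (54 + 18*l) = 9 + 18*l)
r(4, 2)*(-7 - 2) = (9 + 18*4)*(-7 - 2) = (9 + 72)*(-9) = 81*(-9) = -729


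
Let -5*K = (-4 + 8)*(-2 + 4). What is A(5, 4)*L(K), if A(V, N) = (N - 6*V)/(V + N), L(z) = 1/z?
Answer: 65/36 ≈ 1.8056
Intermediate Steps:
K = -8/5 (K = -(-4 + 8)*(-2 + 4)/5 = -4*2/5 = -⅕*8 = -8/5 ≈ -1.6000)
A(V, N) = (N - 6*V)/(N + V)
A(5, 4)*L(K) = ((4 - 6*5)/(4 + 5))/(-8/5) = ((4 - 30)/9)*(-5/8) = ((⅑)*(-26))*(-5/8) = -26/9*(-5/8) = 65/36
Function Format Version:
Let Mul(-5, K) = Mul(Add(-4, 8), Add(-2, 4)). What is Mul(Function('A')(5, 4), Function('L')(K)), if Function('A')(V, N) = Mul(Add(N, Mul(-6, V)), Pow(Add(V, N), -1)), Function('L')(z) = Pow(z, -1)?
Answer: Rational(65, 36) ≈ 1.8056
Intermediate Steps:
K = Rational(-8, 5) (K = Mul(Rational(-1, 5), Mul(Add(-4, 8), Add(-2, 4))) = Mul(Rational(-1, 5), Mul(4, 2)) = Mul(Rational(-1, 5), 8) = Rational(-8, 5) ≈ -1.6000)
Function('A')(V, N) = Mul(Pow(Add(N, V), -1), Add(N, Mul(-6, V))) (Function('A')(V, N) = Mul(Add(N, Mul(-6, V)), Pow(Add(N, V), -1)) = Mul(Pow(Add(N, V), -1), Add(N, Mul(-6, V))))
Mul(Function('A')(5, 4), Function('L')(K)) = Mul(Mul(Pow(Add(4, 5), -1), Add(4, Mul(-6, 5))), Pow(Rational(-8, 5), -1)) = Mul(Mul(Pow(9, -1), Add(4, -30)), Rational(-5, 8)) = Mul(Mul(Rational(1, 9), -26), Rational(-5, 8)) = Mul(Rational(-26, 9), Rational(-5, 8)) = Rational(65, 36)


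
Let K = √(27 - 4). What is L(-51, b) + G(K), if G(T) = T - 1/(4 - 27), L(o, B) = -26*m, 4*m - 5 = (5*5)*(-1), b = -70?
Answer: 2991/23 + √23 ≈ 134.84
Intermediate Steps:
m = -5 (m = 5/4 + ((5*5)*(-1))/4 = 5/4 + (25*(-1))/4 = 5/4 + (¼)*(-25) = 5/4 - 25/4 = -5)
K = √23 ≈ 4.7958
L(o, B) = 130 (L(o, B) = -26*(-5) = 130)
G(T) = 1/23 + T (G(T) = T - 1/(-23) = T - 1*(-1/23) = T + 1/23 = 1/23 + T)
L(-51, b) + G(K) = 130 + (1/23 + √23) = 2991/23 + √23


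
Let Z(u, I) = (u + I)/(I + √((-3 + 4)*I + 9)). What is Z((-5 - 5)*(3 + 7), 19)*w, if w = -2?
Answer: 342/37 - 36*√7/37 ≈ 6.6690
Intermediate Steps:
Z(u, I) = (I + u)/(I + √(9 + I)) (Z(u, I) = (I + u)/(I + √(1*I + 9)) = (I + u)/(I + √(I + 9)) = (I + u)/(I + √(9 + I)))
Z((-5 - 5)*(3 + 7), 19)*w = ((19 + (-5 - 5)*(3 + 7))/(19 + √(9 + 19)))*(-2) = ((19 - 10*10)/(19 + √28))*(-2) = ((19 - 100)/(19 + 2*√7))*(-2) = (-81/(19 + 2*√7))*(-2) = -81/(19 + 2*√7)*(-2) = 162/(19 + 2*√7)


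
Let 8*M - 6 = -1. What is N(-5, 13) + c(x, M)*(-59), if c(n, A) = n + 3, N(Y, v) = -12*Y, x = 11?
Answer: -766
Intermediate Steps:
M = 5/8 (M = ¾ + (⅛)*(-1) = ¾ - ⅛ = 5/8 ≈ 0.62500)
c(n, A) = 3 + n
N(-5, 13) + c(x, M)*(-59) = -12*(-5) + (3 + 11)*(-59) = 60 + 14*(-59) = 60 - 826 = -766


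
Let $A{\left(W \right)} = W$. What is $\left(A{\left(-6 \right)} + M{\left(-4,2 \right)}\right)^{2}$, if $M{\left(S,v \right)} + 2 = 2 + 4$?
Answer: $4$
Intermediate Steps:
$M{\left(S,v \right)} = 4$ ($M{\left(S,v \right)} = -2 + \left(2 + 4\right) = -2 + 6 = 4$)
$\left(A{\left(-6 \right)} + M{\left(-4,2 \right)}\right)^{2} = \left(-6 + 4\right)^{2} = \left(-2\right)^{2} = 4$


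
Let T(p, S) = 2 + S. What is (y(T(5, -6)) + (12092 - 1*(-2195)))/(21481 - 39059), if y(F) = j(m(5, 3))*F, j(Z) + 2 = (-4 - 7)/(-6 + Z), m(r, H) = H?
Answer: -42841/52734 ≈ -0.81240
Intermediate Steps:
j(Z) = -2 - 11/(-6 + Z) (j(Z) = -2 + (-4 - 7)/(-6 + Z) = -2 - 11/(-6 + Z))
y(F) = 5*F/3 (y(F) = ((1 - 2*3)/(-6 + 3))*F = ((1 - 6)/(-3))*F = (-⅓*(-5))*F = 5*F/3)
(y(T(5, -6)) + (12092 - 1*(-2195)))/(21481 - 39059) = (5*(2 - 6)/3 + (12092 - 1*(-2195)))/(21481 - 39059) = ((5/3)*(-4) + (12092 + 2195))/(-17578) = (-20/3 + 14287)*(-1/17578) = (42841/3)*(-1/17578) = -42841/52734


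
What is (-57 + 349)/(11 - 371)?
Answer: -73/90 ≈ -0.81111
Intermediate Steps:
(-57 + 349)/(11 - 371) = 292/(-360) = 292*(-1/360) = -73/90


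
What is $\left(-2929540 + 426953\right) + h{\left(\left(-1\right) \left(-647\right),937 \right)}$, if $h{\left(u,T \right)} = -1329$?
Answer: $-2503916$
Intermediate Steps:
$\left(-2929540 + 426953\right) + h{\left(\left(-1\right) \left(-647\right),937 \right)} = \left(-2929540 + 426953\right) - 1329 = -2502587 - 1329 = -2503916$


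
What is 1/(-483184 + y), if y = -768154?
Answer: -1/1251338 ≈ -7.9914e-7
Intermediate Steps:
1/(-483184 + y) = 1/(-483184 - 768154) = 1/(-1251338) = -1/1251338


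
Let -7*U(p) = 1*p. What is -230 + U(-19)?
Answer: -1591/7 ≈ -227.29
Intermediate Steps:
U(p) = -p/7
-230 + U(-19) = -230 - 1/7*(-19) = -230 + 19/7 = -1591/7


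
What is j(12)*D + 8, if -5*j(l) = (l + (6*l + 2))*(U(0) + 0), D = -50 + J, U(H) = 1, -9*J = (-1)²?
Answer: 39146/45 ≈ 869.91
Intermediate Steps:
J = -⅑ (J = -⅑*(-1)² = -⅑*1 = -⅑ ≈ -0.11111)
D = -451/9 (D = -50 - ⅑ = -451/9 ≈ -50.111)
j(l) = -⅖ - 7*l/5 (j(l) = -(l + (6*l + 2))*(1 + 0)/5 = -(l + (2 + 6*l))/5 = -(2 + 7*l)/5 = -⅖ - 7*l/5)
j(12)*D + 8 = (-⅖ - 7/5*12)*(-451/9) + 8 = (-⅖ - 84/5)*(-451/9) + 8 = -86/5*(-451/9) + 8 = 38786/45 + 8 = 39146/45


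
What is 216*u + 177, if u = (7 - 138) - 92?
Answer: -47991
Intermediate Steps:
u = -223 (u = -131 - 92 = -223)
216*u + 177 = 216*(-223) + 177 = -48168 + 177 = -47991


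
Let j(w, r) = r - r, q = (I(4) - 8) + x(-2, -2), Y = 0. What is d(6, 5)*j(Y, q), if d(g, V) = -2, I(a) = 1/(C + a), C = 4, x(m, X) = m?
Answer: 0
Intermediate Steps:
I(a) = 1/(4 + a)
q = -79/8 (q = (1/(4 + 4) - 8) - 2 = (1/8 - 8) - 2 = -63/8 - 2 = -79/8 ≈ -9.8750)
j(w, r) = 0
d(6, 5)*j(Y, q) = -2*0 = 0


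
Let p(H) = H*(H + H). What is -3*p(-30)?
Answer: -5400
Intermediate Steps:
p(H) = 2*H² (p(H) = H*(2*H) = 2*H²)
-3*p(-30) = -6*(-30)² = -6*900 = -3*1800 = -5400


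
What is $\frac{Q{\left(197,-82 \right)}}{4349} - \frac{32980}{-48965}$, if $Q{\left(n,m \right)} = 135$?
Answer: $\frac{30008059}{42589757} \approx 0.70458$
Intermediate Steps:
$\frac{Q{\left(197,-82 \right)}}{4349} - \frac{32980}{-48965} = \frac{135}{4349} - \frac{32980}{-48965} = 135 \cdot \frac{1}{4349} - - \frac{6596}{9793} = \frac{135}{4349} + \frac{6596}{9793} = \frac{30008059}{42589757}$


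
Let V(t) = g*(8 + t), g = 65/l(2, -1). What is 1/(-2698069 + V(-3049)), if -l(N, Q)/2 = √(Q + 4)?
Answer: -32376828/87315844492907 - 395330*√3/87315844492907 ≈ -3.7864e-7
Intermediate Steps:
l(N, Q) = -2*√(4 + Q) (l(N, Q) = -2*√(Q + 4) = -2*√(4 + Q))
g = -65*√3/6 (g = 65/((-2*√(4 - 1))) = 65/((-2*√3)) = 65*(-√3/6) = -65*√3/6 ≈ -18.764)
V(t) = -65*√3*(8 + t)/6 (V(t) = (-65*√3/6)*(8 + t) = -65*√3*(8 + t)/6)
1/(-2698069 + V(-3049)) = 1/(-2698069 + 65*√3*(-8 - 1*(-3049))/6) = 1/(-2698069 + 65*√3*(-8 + 3049)/6) = 1/(-2698069 + (65/6)*√3*3041) = 1/(-2698069 + 197665*√3/6)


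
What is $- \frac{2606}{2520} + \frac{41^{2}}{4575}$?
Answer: $- \frac{256211}{384300} \approx -0.6667$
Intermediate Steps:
$- \frac{2606}{2520} + \frac{41^{2}}{4575} = \left(-2606\right) \frac{1}{2520} + 1681 \cdot \frac{1}{4575} = - \frac{1303}{1260} + \frac{1681}{4575} = - \frac{256211}{384300}$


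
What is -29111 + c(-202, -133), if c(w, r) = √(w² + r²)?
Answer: -29111 + √58493 ≈ -28869.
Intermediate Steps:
c(w, r) = √(r² + w²)
-29111 + c(-202, -133) = -29111 + √((-133)² + (-202)²) = -29111 + √(17689 + 40804) = -29111 + √58493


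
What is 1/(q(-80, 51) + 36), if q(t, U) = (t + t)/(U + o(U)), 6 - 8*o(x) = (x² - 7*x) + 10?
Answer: 23/844 ≈ 0.027251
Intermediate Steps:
o(x) = -½ - x²/8 + 7*x/8 (o(x) = ¾ - ((x² - 7*x) + 10)/8 = ¾ - (10 + x² - 7*x)/8 = ¾ + (-5/4 - x²/8 + 7*x/8) = -½ - x²/8 + 7*x/8)
q(t, U) = 2*t/(-½ - U²/8 + 15*U/8) (q(t, U) = (t + t)/(U + (-½ - U²/8 + 7*U/8)) = (2*t)/(-½ - U²/8 + 15*U/8) = 2*t/(-½ - U²/8 + 15*U/8))
1/(q(-80, 51) + 36) = 1/(-16*(-80)/(4 + 51² - 15*51) + 36) = 1/(-16*(-80)/(4 + 2601 - 765) + 36) = 1/(-16*(-80)/1840 + 36) = 1/(-16*(-80)*1/1840 + 36) = 1/(16/23 + 36) = 1/(844/23) = 23/844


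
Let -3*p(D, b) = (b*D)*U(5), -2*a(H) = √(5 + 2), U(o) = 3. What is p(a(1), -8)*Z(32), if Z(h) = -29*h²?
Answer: 118784*√7 ≈ 3.1427e+5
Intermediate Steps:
a(H) = -√7/2 (a(H) = -√(5 + 2)/2 = -√7/2)
p(D, b) = -D*b (p(D, b) = -b*D*3/3 = -D*b*3/3 = -D*b)
p(a(1), -8)*Z(32) = (-1*(-√7/2)*(-8))*(-29*32²) = (-4*√7)*(-29*1024) = -4*√7*(-29696) = 118784*√7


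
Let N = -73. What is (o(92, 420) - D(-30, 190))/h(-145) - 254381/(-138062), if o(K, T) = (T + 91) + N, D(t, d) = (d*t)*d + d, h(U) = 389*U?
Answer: -135207025071/7787387110 ≈ -17.362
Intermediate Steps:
D(t, d) = d + t*d**2 (D(t, d) = t*d**2 + d = d + t*d**2)
o(K, T) = 18 + T (o(K, T) = (T + 91) - 73 = (91 + T) - 73 = 18 + T)
(o(92, 420) - D(-30, 190))/h(-145) - 254381/(-138062) = ((18 + 420) - 190*(1 + 190*(-30)))/((389*(-145))) - 254381/(-138062) = (438 - 190*(1 - 5700))/(-56405) - 254381*(-1/138062) = (438 - 190*(-5699))*(-1/56405) + 254381/138062 = (438 - 1*(-1082810))*(-1/56405) + 254381/138062 = (438 + 1082810)*(-1/56405) + 254381/138062 = 1083248*(-1/56405) + 254381/138062 = -1083248/56405 + 254381/138062 = -135207025071/7787387110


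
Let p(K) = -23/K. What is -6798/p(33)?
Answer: 224334/23 ≈ 9753.7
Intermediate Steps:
-6798/p(33) = -6798/((-23/33)) = -6798/((-23*1/33)) = -6798/(-23/33) = -6798*(-33/23) = 224334/23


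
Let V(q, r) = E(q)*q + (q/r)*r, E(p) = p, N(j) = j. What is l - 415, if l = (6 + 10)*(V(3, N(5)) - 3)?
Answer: -271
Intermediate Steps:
V(q, r) = q + q² (V(q, r) = q*q + (q/r)*r = q² + q = q + q²)
l = 144 (l = (6 + 10)*(3*(1 + 3) - 3) = 16*(3*4 - 3) = 16*(12 - 3) = 16*9 = 144)
l - 415 = 144 - 415 = -271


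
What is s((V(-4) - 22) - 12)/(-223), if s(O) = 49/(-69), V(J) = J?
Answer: 49/15387 ≈ 0.0031845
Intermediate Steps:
s(O) = -49/69 (s(O) = 49*(-1/69) = -49/69)
s((V(-4) - 22) - 12)/(-223) = -49/69/(-223) = -49/69*(-1/223) = 49/15387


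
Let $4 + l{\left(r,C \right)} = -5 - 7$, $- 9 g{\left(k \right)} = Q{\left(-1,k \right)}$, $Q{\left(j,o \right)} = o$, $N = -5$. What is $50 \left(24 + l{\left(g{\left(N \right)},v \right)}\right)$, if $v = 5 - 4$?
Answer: $400$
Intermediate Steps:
$g{\left(k \right)} = - \frac{k}{9}$
$v = 1$
$l{\left(r,C \right)} = -16$ ($l{\left(r,C \right)} = -4 - 12 = -16$)
$50 \left(24 + l{\left(g{\left(N \right)},v \right)}\right) = 50 \left(24 - 16\right) = 50 \cdot 8 = 400$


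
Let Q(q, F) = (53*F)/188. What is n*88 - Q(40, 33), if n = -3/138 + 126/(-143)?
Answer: -4989079/56212 ≈ -88.755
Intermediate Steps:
n = -5939/6578 (n = -3*1/138 + 126*(-1/143) = -1/46 - 126/143 = -5939/6578 ≈ -0.90286)
Q(q, F) = 53*F/188 (Q(q, F) = (53*F)*(1/188) = 53*F/188)
n*88 - Q(40, 33) = -5939/6578*88 - 53*33/188 = -23756/299 - 1*1749/188 = -23756/299 - 1749/188 = -4989079/56212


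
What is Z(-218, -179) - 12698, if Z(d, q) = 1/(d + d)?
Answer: -5536329/436 ≈ -12698.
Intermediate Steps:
Z(d, q) = 1/(2*d)
Z(-218, -179) - 12698 = (½)/(-218) - 12698 = (½)*(-1/218) - 12698 = -1/436 - 12698 = -5536329/436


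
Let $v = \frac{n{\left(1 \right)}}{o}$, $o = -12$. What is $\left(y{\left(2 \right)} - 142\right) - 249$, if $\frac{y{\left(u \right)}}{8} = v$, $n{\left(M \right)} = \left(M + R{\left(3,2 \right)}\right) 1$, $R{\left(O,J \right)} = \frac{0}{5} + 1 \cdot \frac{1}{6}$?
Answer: $- \frac{3526}{9} \approx -391.78$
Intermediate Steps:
$R{\left(O,J \right)} = \frac{1}{6}$ ($R{\left(O,J \right)} = 0 \cdot \frac{1}{5} + 1 \cdot \frac{1}{6} = 0 + \frac{1}{6} = \frac{1}{6}$)
$n{\left(M \right)} = \frac{1}{6} + M$ ($n{\left(M \right)} = \left(M + \frac{1}{6}\right) 1 = \left(\frac{1}{6} + M\right) 1 = \frac{1}{6} + M$)
$v = - \frac{7}{72}$ ($v = \frac{\frac{1}{6} + 1}{-12} = \frac{7}{6} \left(- \frac{1}{12}\right) = - \frac{7}{72} \approx -0.097222$)
$y{\left(u \right)} = - \frac{7}{9}$ ($y{\left(u \right)} = 8 \left(- \frac{7}{72}\right) = - \frac{7}{9}$)
$\left(y{\left(2 \right)} - 142\right) - 249 = \left(- \frac{7}{9} - 142\right) - 249 = - \frac{1285}{9} - 249 = - \frac{3526}{9}$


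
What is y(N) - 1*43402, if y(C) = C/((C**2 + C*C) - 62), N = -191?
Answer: -3164005991/72900 ≈ -43402.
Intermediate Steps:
y(C) = C/(-62 + 2*C**2) (y(C) = C/((C**2 + C**2) - 62) = C/(2*C**2 - 62) = C/(-62 + 2*C**2))
y(N) - 1*43402 = (1/2)*(-191)/(-31 + (-191)**2) - 1*43402 = (1/2)*(-191)/(-31 + 36481) - 43402 = (1/2)*(-191)/36450 - 43402 = (1/2)*(-191)*(1/36450) - 43402 = -191/72900 - 43402 = -3164005991/72900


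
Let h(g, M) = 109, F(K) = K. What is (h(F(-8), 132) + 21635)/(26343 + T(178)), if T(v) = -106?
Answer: 21744/26237 ≈ 0.82875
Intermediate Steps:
(h(F(-8), 132) + 21635)/(26343 + T(178)) = (109 + 21635)/(26343 - 106) = 21744/26237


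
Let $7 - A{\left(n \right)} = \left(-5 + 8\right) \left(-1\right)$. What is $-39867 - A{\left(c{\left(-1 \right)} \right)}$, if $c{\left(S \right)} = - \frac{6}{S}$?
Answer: $-39877$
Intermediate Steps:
$A{\left(n \right)} = 10$ ($A{\left(n \right)} = 7 - \left(-5 + 8\right) \left(-1\right) = 7 - 3 \left(-1\right) = 7 - -3 = 7 + 3 = 10$)
$-39867 - A{\left(c{\left(-1 \right)} \right)} = -39867 - 10 = -39877$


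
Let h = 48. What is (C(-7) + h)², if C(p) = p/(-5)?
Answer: 61009/25 ≈ 2440.4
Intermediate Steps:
C(p) = -p/5 (C(p) = p*(-⅕) = -p/5)
(C(-7) + h)² = (-⅕*(-7) + 48)² = (7/5 + 48)² = (247/5)² = 61009/25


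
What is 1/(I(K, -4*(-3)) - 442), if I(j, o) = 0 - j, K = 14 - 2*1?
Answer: -1/454 ≈ -0.0022026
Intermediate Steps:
K = 12 (K = 14 - 2 = 12)
I(j, o) = -j
1/(I(K, -4*(-3)) - 442) = 1/(-1*12 - 442) = 1/(-12 - 442) = 1/(-454) = -1/454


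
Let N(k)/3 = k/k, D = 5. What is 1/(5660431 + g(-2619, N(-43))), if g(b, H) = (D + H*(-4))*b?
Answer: 1/5678764 ≈ 1.7609e-7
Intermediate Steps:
N(k) = 3 (N(k) = 3*(k/k) = 3*1 = 3)
g(b, H) = b*(5 - 4*H) (g(b, H) = (5 + H*(-4))*b = (5 - 4*H)*b = b*(5 - 4*H))
1/(5660431 + g(-2619, N(-43))) = 1/(5660431 - 2619*(5 - 4*3)) = 1/(5660431 - 2619*(5 - 12)) = 1/(5660431 - 2619*(-7)) = 1/(5660431 + 18333) = 1/5678764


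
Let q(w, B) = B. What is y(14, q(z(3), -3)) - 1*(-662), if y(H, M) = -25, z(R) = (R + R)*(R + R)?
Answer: 637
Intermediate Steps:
z(R) = 4*R**2 (z(R) = (2*R)*(2*R) = 4*R**2)
y(14, q(z(3), -3)) - 1*(-662) = -25 - 1*(-662) = -25 + 662 = 637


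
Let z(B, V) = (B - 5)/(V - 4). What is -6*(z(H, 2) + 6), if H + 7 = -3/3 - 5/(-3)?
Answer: -70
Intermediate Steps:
H = -19/3 (H = -7 + (-3/3 - 5/(-3)) = -7 + (-3*⅓ - 5*(-⅓)) = -7 + (-1 + 5/3) = -7 + ⅔ = -19/3 ≈ -6.3333)
z(B, V) = (-5 + B)/(-4 + V)
-6*(z(H, 2) + 6) = -6*((-5 - 19/3)/(-4 + 2) + 6) = -6*(-34/3/(-2) + 6) = -6*(-½*(-34/3) + 6) = -6*(17/3 + 6) = -6*35/3 = -70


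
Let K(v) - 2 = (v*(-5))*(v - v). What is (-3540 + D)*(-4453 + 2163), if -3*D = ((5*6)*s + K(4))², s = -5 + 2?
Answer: 42053560/3 ≈ 1.4018e+7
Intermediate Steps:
s = -3
K(v) = 2 (K(v) = 2 + (v*(-5))*(v - v) = 2 - 5*v*0 = 2 + 0 = 2)
D = -7744/3 (D = -((5*6)*(-3) + 2)²/3 = -(30*(-3) + 2)²/3 = -(-90 + 2)²/3 = -⅓*(-88)² = -⅓*7744 = -7744/3 ≈ -2581.3)
(-3540 + D)*(-4453 + 2163) = (-3540 - 7744/3)*(-4453 + 2163) = -18364/3*(-2290) = 42053560/3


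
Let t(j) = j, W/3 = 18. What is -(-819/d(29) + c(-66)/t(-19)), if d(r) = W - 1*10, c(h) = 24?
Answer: 16617/836 ≈ 19.877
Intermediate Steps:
W = 54 (W = 3*18 = 54)
d(r) = 44 (d(r) = 54 - 1*10 = 54 - 10 = 44)
-(-819/d(29) + c(-66)/t(-19)) = -(-819/44 + 24/(-19)) = -(-819*1/44 + 24*(-1/19)) = -(-819/44 - 24/19) = -1*(-16617/836) = 16617/836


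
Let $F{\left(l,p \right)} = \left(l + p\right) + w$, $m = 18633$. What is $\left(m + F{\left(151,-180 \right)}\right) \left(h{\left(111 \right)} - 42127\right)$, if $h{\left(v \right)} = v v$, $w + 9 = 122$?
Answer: $-557878902$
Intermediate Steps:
$w = 113$ ($w = -9 + 122 = 113$)
$h{\left(v \right)} = v^{2}$
$F{\left(l,p \right)} = 113 + l + p$ ($F{\left(l,p \right)} = \left(l + p\right) + 113 = 113 + l + p$)
$\left(m + F{\left(151,-180 \right)}\right) \left(h{\left(111 \right)} - 42127\right) = \left(18633 + \left(113 + 151 - 180\right)\right) \left(111^{2} - 42127\right) = \left(18633 + 84\right) \left(12321 - 42127\right) = 18717 \left(-29806\right) = -557878902$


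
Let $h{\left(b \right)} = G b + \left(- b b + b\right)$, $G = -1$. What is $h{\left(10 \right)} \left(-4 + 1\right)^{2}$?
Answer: $-900$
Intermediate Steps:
$h{\left(b \right)} = - b^{2}$ ($h{\left(b \right)} = - b + \left(- b b + b\right) = - b - \left(b^{2} - b\right) = - b^{2}$)
$h{\left(10 \right)} \left(-4 + 1\right)^{2} = - 10^{2} \left(-4 + 1\right)^{2} = \left(-1\right) 100 \left(-3\right)^{2} = \left(-100\right) 9 = -900$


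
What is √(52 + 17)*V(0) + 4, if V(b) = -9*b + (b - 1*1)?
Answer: 4 - √69 ≈ -4.3066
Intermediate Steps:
V(b) = -1 - 8*b (V(b) = -9*b + (b - 1) = -9*b + (-1 + b) = -1 - 8*b)
√(52 + 17)*V(0) + 4 = √(52 + 17)*(-1 - 8*0) + 4 = √69*(-1 + 0) + 4 = √69*(-1) + 4 = -√69 + 4 = 4 - √69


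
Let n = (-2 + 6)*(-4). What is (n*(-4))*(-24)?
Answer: -1536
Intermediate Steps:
n = -16 (n = 4*(-4) = -16)
(n*(-4))*(-24) = -16*(-4)*(-24) = 64*(-24) = -1536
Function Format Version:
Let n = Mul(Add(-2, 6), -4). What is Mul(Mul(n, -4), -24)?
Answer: -1536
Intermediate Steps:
n = -16 (n = Mul(4, -4) = -16)
Mul(Mul(n, -4), -24) = Mul(Mul(-16, -4), -24) = Mul(64, -24) = -1536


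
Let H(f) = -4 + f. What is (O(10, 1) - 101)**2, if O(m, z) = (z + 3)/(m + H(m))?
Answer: 162409/16 ≈ 10151.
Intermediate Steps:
O(m, z) = (3 + z)/(-4 + 2*m) (O(m, z) = (z + 3)/(m + (-4 + m)) = (3 + z)/(-4 + 2*m))
(O(10, 1) - 101)**2 = ((3 + 1)/(2*(-2 + 10)) - 101)**2 = ((1/2)*4/8 - 101)**2 = ((1/2)*(1/8)*4 - 101)**2 = (1/4 - 101)**2 = (-403/4)**2 = 162409/16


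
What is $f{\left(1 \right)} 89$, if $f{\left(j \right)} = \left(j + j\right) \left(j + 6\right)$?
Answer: $1246$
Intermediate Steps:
$f{\left(j \right)} = 2 j \left(6 + j\right)$
$f{\left(1 \right)} 89 = 2 \cdot 1 \left(6 + 1\right) 89 = 2 \cdot 1 \cdot 7 \cdot 89 = 14 \cdot 89 = 1246$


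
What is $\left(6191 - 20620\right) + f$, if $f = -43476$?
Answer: $-57905$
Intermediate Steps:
$\left(6191 - 20620\right) + f = \left(6191 - 20620\right) - 43476 = -14429 - 43476 = -57905$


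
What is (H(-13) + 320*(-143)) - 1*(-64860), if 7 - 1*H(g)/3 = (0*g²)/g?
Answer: 19121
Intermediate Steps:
H(g) = 21 (H(g) = 21 - 3*0*g²/g = 21 - 0/g = 21 - 3*0 = 21 + 0 = 21)
(H(-13) + 320*(-143)) - 1*(-64860) = (21 + 320*(-143)) - 1*(-64860) = (21 - 45760) + 64860 = -45739 + 64860 = 19121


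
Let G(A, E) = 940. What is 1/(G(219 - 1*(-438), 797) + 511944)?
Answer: 1/512884 ≈ 1.9498e-6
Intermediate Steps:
1/(G(219 - 1*(-438), 797) + 511944) = 1/(940 + 511944) = 1/512884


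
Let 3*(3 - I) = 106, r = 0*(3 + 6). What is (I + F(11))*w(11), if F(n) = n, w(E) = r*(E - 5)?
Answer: 0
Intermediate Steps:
r = 0 (r = 0*9 = 0)
I = -97/3 (I = 3 - ⅓*106 = 3 - 106/3 = -97/3 ≈ -32.333)
w(E) = 0 (w(E) = 0*(E - 5) = 0*(-5 + E) = 0)
(I + F(11))*w(11) = (-97/3 + 11)*0 = -64/3*0 = 0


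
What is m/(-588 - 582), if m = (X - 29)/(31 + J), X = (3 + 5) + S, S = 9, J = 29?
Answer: 1/5850 ≈ 0.00017094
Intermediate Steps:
X = 17 (X = (3 + 5) + 9 = 8 + 9 = 17)
m = -⅕ (m = (17 - 29)/(31 + 29) = -12/60 = -12*1/60 = -⅕ ≈ -0.20000)
m/(-588 - 582) = -1/(5*(-588 - 582)) = -⅕/(-1170) = -⅕*(-1/1170) = 1/5850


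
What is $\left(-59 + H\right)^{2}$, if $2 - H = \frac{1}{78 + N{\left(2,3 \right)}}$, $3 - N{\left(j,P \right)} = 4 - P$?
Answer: $\frac{20802721}{6400} \approx 3250.4$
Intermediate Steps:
$N{\left(j,P \right)} = -1 + P$ ($N{\left(j,P \right)} = 3 - \left(4 - P\right) = 3 + \left(-4 + P\right) = -1 + P$)
$H = \frac{159}{80}$ ($H = 2 - \frac{1}{78 + \left(-1 + 3\right)} = 2 - \frac{1}{78 + 2} = 2 - \frac{1}{80} = \frac{159}{80} \approx 1.9875$)
$\left(-59 + H\right)^{2} = \left(-59 + \frac{159}{80}\right)^{2} = \left(- \frac{4561}{80}\right)^{2} = \frac{20802721}{6400}$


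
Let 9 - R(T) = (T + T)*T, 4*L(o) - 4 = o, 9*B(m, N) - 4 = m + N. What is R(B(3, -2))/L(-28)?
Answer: -679/486 ≈ -1.3971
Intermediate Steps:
B(m, N) = 4/9 + N/9 + m/9 (B(m, N) = 4/9 + (m + N)/9 = 4/9 + (N + m)/9 = 4/9 + (N/9 + m/9) = 4/9 + N/9 + m/9)
L(o) = 1 + o/4
R(T) = 9 - 2*T**2 (R(T) = 9 - (T + T)*T = 9 - 2*T*T = 9 - 2*T**2)
R(B(3, -2))/L(-28) = (9 - 2*(4/9 + (1/9)*(-2) + (1/9)*3)**2)/(1 + (1/4)*(-28)) = (9 - 2*(4/9 - 2/9 + 1/3)**2)/(1 - 7) = (9 - 2*(5/9)**2)/(-6) = (9 - 2*25/81)*(-1/6) = (9 - 50/81)*(-1/6) = (679/81)*(-1/6) = -679/486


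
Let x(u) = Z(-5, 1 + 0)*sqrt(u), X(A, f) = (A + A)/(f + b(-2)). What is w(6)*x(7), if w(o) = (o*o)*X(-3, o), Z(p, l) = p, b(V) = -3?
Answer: 360*sqrt(7) ≈ 952.47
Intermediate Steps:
X(A, f) = 2*A/(-3 + f) (X(A, f) = (A + A)/(f - 3) = (2*A)/(-3 + f) = 2*A/(-3 + f))
w(o) = -6*o**2/(-3 + o) (w(o) = (o*o)*(2*(-3)/(-3 + o)) = o**2*(-6/(-3 + o)) = -6*o**2/(-3 + o))
x(u) = -5*sqrt(u)
w(6)*x(7) = (-6*6**2/(-3 + 6))*(-5*sqrt(7)) = (-6*36/3)*(-5*sqrt(7)) = (-6*36*1/3)*(-5*sqrt(7)) = -(-360)*sqrt(7) = 360*sqrt(7)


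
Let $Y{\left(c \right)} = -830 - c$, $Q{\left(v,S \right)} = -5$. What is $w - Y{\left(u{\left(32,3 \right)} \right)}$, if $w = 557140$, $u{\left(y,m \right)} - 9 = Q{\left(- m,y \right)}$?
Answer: $557974$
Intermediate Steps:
$u{\left(y,m \right)} = 4$ ($u{\left(y,m \right)} = 9 - 5 = 4$)
$w - Y{\left(u{\left(32,3 \right)} \right)} = 557140 - \left(-830 - 4\right) = 557140 - -834 = 557140 + 834 = 557974$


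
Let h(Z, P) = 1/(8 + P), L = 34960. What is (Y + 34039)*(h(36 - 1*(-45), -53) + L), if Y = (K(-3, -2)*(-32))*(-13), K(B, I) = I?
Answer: 17413739731/15 ≈ 1.1609e+9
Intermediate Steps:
Y = -832 (Y = -2*(-32)*(-13) = 64*(-13) = -832)
(Y + 34039)*(h(36 - 1*(-45), -53) + L) = (-832 + 34039)*(1/(8 - 53) + 34960) = 33207*(1/(-45) + 34960) = 33207*(-1/45 + 34960) = 33207*(1573199/45) = 17413739731/15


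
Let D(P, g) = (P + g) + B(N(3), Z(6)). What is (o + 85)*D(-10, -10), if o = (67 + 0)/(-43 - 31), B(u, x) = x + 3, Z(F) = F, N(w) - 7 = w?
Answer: -68453/74 ≈ -925.04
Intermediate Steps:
N(w) = 7 + w
B(u, x) = 3 + x
o = -67/74 (o = 67/(-74) = 67*(-1/74) = -67/74 ≈ -0.90541)
D(P, g) = 9 + P + g (D(P, g) = (P + g) + (3 + 6) = (P + g) + 9 = 9 + P + g)
(o + 85)*D(-10, -10) = (-67/74 + 85)*(9 - 10 - 10) = (6223/74)*(-11) = -68453/74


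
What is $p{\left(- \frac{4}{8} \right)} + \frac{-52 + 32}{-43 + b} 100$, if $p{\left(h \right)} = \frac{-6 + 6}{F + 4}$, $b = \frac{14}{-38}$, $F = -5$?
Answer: $\frac{4750}{103} \approx 46.117$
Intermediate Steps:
$b = - \frac{7}{19}$ ($b = 14 \left(- \frac{1}{38}\right) = - \frac{7}{19} \approx -0.36842$)
$p{\left(h \right)} = 0$ ($p{\left(h \right)} = \frac{-6 + 6}{-5 + 4} = \frac{0}{-1} = 0 \left(-1\right) = 0$)
$p{\left(- \frac{4}{8} \right)} + \frac{-52 + 32}{-43 + b} 100 = 0 + \frac{-52 + 32}{-43 - \frac{7}{19}} \cdot 100 = 0 + - \frac{20}{- \frac{824}{19}} \cdot 100 = 0 + \left(-20\right) \left(- \frac{19}{824}\right) 100 = 0 + \frac{95}{206} \cdot 100 = 0 + \frac{4750}{103} = \frac{4750}{103}$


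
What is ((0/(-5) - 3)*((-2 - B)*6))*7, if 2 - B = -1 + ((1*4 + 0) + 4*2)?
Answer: -882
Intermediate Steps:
B = -9 (B = 2 - (-1 + ((1*4 + 0) + 4*2)) = 2 - (-1 + ((4 + 0) + 8)) = 2 - (-1 + (4 + 8)) = 2 - (-1 + 12) = 2 - 1*11 = 2 - 11 = -9)
((0/(-5) - 3)*((-2 - B)*6))*7 = ((0/(-5) - 3)*((-2 - 1*(-9))*6))*7 = ((-1/5*0 - 3)*((-2 + 9)*6))*7 = ((0 - 3)*(7*6))*7 = -3*42*7 = -126*7 = -882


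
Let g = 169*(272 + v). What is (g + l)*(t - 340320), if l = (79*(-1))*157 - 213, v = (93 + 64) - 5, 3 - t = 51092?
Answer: -23108787360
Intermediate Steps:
t = -51089 (t = 3 - 1*51092 = 3 - 51092 = -51089)
v = 152 (v = 157 - 5 = 152)
l = -12616 (l = -79*157 - 213 = -12403 - 213 = -12616)
g = 71656 (g = 169*(272 + 152) = 169*424 = 71656)
(g + l)*(t - 340320) = (71656 - 12616)*(-51089 - 340320) = 59040*(-391409) = -23108787360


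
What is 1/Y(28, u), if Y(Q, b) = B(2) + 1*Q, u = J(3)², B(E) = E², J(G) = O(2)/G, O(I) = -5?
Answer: 1/32 ≈ 0.031250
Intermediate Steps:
J(G) = -5/G
u = 25/9 (u = (-5/3)² = 25/9 ≈ 2.7778)
Y(Q, b) = 4 + Q (Y(Q, b) = 2² + 1*Q = 4 + Q)
1/Y(28, u) = 1/(4 + 28) = 1/32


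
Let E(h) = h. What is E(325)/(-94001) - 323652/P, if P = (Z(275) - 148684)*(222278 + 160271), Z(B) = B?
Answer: -18421033614173/5336785940568541 ≈ -0.0034517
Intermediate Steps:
P = -56773714541 (P = (275 - 148684)*(222278 + 160271) = -148409*382549 = -56773714541)
E(325)/(-94001) - 323652/P = 325/(-94001) - 323652/(-56773714541) = 325*(-1/94001) - 323652*(-1/56773714541) = -325/94001 + 323652/56773714541 = -18421033614173/5336785940568541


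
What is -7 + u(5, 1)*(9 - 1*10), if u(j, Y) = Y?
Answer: -8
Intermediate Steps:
-7 + u(5, 1)*(9 - 1*10) = -7 + 1*(9 - 1*10) = -7 + 1*(9 - 10) = -7 + 1*(-1) = -7 - 1 = -8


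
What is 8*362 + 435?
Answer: 3331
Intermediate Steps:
8*362 + 435 = 2896 + 435 = 3331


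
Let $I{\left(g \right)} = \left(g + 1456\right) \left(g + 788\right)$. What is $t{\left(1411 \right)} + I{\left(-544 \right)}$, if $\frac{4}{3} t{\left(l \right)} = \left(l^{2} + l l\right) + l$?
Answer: $\frac{12839871}{4} \approx 3.21 \cdot 10^{6}$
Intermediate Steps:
$I{\left(g \right)} = \left(788 + g\right) \left(1456 + g\right)$ ($I{\left(g \right)} = \left(1456 + g\right) \left(788 + g\right) = \left(788 + g\right) \left(1456 + g\right)$)
$t{\left(l \right)} = \frac{3 l^{2}}{2} + \frac{3 l}{4}$ ($t{\left(l \right)} = \frac{3 \left(\left(l^{2} + l l\right) + l\right)}{4} = \frac{3 \left(\left(l^{2} + l^{2}\right) + l\right)}{4} = \frac{3 \left(2 l^{2} + l\right)}{4} = \frac{3 \left(l + 2 l^{2}\right)}{4} = \frac{3 l^{2}}{2} + \frac{3 l}{4}$)
$t{\left(1411 \right)} + I{\left(-544 \right)} = \frac{3}{4} \cdot 1411 \left(1 + 2 \cdot 1411\right) + \left(1147328 + \left(-544\right)^{2} + 2244 \left(-544\right)\right) = \frac{3}{4} \cdot 1411 \left(1 + 2822\right) + \left(1147328 + 295936 - 1220736\right) = \frac{3}{4} \cdot 1411 \cdot 2823 + 222528 = \frac{11949759}{4} + 222528 = \frac{12839871}{4}$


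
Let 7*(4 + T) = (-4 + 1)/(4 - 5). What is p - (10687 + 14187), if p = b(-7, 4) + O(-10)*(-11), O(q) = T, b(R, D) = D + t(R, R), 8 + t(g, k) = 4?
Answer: -173843/7 ≈ -24835.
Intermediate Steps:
t(g, k) = -4 (t(g, k) = -8 + 4 = -4)
b(R, D) = -4 + D (b(R, D) = D - 4 = -4 + D)
T = -25/7 (T = -4 + ((-4 + 1)/(4 - 5))/7 = -4 + (-3/(-1))/7 = -4 + (-3*(-1))/7 = -4 + (⅐)*3 = -4 + 3/7 = -25/7 ≈ -3.5714)
O(q) = -25/7
p = 275/7 (p = (-4 + 4) - 25/7*(-11) = 0 + 275/7 = 275/7 ≈ 39.286)
p - (10687 + 14187) = 275/7 - (10687 + 14187) = 275/7 - 1*24874 = 275/7 - 24874 = -173843/7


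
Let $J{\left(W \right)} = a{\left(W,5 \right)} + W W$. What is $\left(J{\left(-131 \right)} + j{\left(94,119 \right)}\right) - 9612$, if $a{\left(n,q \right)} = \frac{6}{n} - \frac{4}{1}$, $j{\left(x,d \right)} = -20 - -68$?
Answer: $\frac{994677}{131} \approx 7593.0$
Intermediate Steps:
$j{\left(x,d \right)} = 48$ ($j{\left(x,d \right)} = -20 + 68 = 48$)
$a{\left(n,q \right)} = -4 + \frac{6}{n}$ ($a{\left(n,q \right)} = \frac{6}{n} - 4 = -4 + \frac{6}{n}$)
$J{\left(W \right)} = -4 + W^{2} + \frac{6}{W}$ ($J{\left(W \right)} = \left(-4 + \frac{6}{W}\right) + W W = \left(-4 + \frac{6}{W}\right) + W^{2} = -4 + W^{2} + \frac{6}{W}$)
$\left(J{\left(-131 \right)} + j{\left(94,119 \right)}\right) - 9612 = \left(\left(-4 + \left(-131\right)^{2} + \frac{6}{-131}\right) + 48\right) - 9612 = \left(\left(-4 + 17161 + 6 \left(- \frac{1}{131}\right)\right) + 48\right) - 9612 = \left(\left(-4 + 17161 - \frac{6}{131}\right) + 48\right) - 9612 = \left(\frac{2247561}{131} + 48\right) - 9612 = \frac{2253849}{131} - 9612 = \frac{994677}{131}$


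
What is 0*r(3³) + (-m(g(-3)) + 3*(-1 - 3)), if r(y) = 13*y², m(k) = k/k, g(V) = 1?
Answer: -13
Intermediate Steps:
m(k) = 1
0*r(3³) + (-m(g(-3)) + 3*(-1 - 3)) = 0*(13*(3³)²) + (-1*1 + 3*(-1 - 3)) = 0*(13*27²) + (-1 + 3*(-4)) = 0*(13*729) + (-1 - 12) = 0*9477 - 13 = 0 - 13 = -13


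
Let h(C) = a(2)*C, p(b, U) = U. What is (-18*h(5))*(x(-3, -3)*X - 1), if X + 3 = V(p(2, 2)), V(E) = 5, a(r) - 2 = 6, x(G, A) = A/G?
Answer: -720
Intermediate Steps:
a(r) = 8 (a(r) = 2 + 6 = 8)
X = 2 (X = -3 + 5 = 2)
h(C) = 8*C
(-18*h(5))*(x(-3, -3)*X - 1) = (-144*5)*(-3/(-3)*2 - 1) = (-18*40)*(-3*(-1/3)*2 - 1) = -720*(1*2 - 1) = -720*(2 - 1) = -720*1 = -720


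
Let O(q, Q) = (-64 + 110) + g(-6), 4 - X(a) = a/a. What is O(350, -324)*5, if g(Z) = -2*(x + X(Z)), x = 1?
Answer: 190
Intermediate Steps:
X(a) = 3 (X(a) = 4 - a/a = 4 - 1*1 = 4 - 1 = 3)
g(Z) = -8 (g(Z) = -2*(1 + 3) = -2*4 = -8)
O(q, Q) = 38 (O(q, Q) = (-64 + 110) - 8 = 46 - 8 = 38)
O(350, -324)*5 = 38*5 = 190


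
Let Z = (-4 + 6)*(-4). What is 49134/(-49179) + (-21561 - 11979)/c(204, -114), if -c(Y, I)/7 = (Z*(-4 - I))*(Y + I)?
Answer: -160496407/151471320 ≈ -1.0596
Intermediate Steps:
Z = -8 (Z = 2*(-4) = -8)
c(Y, I) = -7*(32 + 8*I)*(I + Y) (c(Y, I) = -7*(-8*(-4 - I))*(Y + I) = -7*(32 + 8*I)*(I + Y))
49134/(-49179) + (-21561 - 11979)/c(204, -114) = 49134/(-49179) + (-21561 - 11979)/(-224*(-114) - 224*204 - 56*(-114)² - 56*(-114)*204) = 49134*(-1/49179) - 33540/(25536 - 45696 - 56*12996 + 1302336) = -16378/16393 - 33540/(25536 - 45696 - 727776 + 1302336) = -16378/16393 - 33540/554400 = -16378/16393 - 33540*1/554400 = -16378/16393 - 559/9240 = -160496407/151471320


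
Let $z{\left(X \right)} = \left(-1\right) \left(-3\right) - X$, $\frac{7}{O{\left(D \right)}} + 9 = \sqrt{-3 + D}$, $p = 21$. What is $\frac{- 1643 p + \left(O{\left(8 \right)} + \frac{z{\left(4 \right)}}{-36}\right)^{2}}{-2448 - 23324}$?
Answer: $\frac{16142115419}{12057584832} - \frac{959 \sqrt{5}}{167466456} \approx 1.3387$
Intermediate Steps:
$O{\left(D \right)} = \frac{7}{-9 + \sqrt{-3 + D}}$
$z{\left(X \right)} = 3 - X$
$\frac{- 1643 p + \left(O{\left(8 \right)} + \frac{z{\left(4 \right)}}{-36}\right)^{2}}{-2448 - 23324} = \frac{\left(-1643\right) 21 + \left(\frac{7}{-9 + \sqrt{-3 + 8}} + \frac{3 - 4}{-36}\right)^{2}}{-2448 - 23324} = \frac{-34503 + \left(\frac{7}{-9 + \sqrt{5}} + \left(3 - 4\right) \left(- \frac{1}{36}\right)\right)^{2}}{-25772} = \left(-34503 + \left(\frac{7}{-9 + \sqrt{5}} - - \frac{1}{36}\right)^{2}\right) \left(- \frac{1}{25772}\right) = \left(-34503 + \left(\frac{7}{-9 + \sqrt{5}} + \frac{1}{36}\right)^{2}\right) \left(- \frac{1}{25772}\right) = \left(-34503 + \left(\frac{1}{36} + \frac{7}{-9 + \sqrt{5}}\right)^{2}\right) \left(- \frac{1}{25772}\right) = \frac{34503}{25772} - \frac{\left(\frac{1}{36} + \frac{7}{-9 + \sqrt{5}}\right)^{2}}{25772}$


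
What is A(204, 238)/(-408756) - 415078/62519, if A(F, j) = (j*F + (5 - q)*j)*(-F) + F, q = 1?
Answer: 38474125055/2129584697 ≈ 18.066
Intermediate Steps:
A(F, j) = F - F*(4*j + F*j) (A(F, j) = (j*F + (5 - 1*1)*j)*(-F) + F = (F*j + (5 - 1)*j)*(-F) + F = (F*j + 4*j)*(-F) + F = (4*j + F*j)*(-F) + F = -F*(4*j + F*j) + F = F - F*(4*j + F*j))
A(204, 238)/(-408756) - 415078/62519 = (204*(1 - 4*238 - 1*204*238))/(-408756) - 415078/62519 = (204*(1 - 952 - 48552))*(-1/408756) - 415078*1/62519 = (204*(-49503))*(-1/408756) - 415078/62519 = -10098612*(-1/408756) - 415078/62519 = 841551/34063 - 415078/62519 = 38474125055/2129584697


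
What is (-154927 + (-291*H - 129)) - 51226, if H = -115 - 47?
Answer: -159140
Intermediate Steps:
H = -162
(-154927 + (-291*H - 129)) - 51226 = (-154927 + (-291*(-162) - 129)) - 51226 = (-154927 + (47142 - 129)) - 51226 = (-154927 + 47013) - 51226 = -107914 - 51226 = -159140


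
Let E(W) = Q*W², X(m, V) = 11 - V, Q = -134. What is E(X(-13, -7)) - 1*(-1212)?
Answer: -42204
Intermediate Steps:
E(W) = -134*W²
E(X(-13, -7)) - 1*(-1212) = -134*(11 - 1*(-7))² - 1*(-1212) = -134*(11 + 7)² + 1212 = -134*18² + 1212 = -134*324 + 1212 = -43416 + 1212 = -42204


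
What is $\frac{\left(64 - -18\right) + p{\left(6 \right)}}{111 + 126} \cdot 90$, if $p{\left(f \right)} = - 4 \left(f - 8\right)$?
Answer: $\frac{2700}{79} \approx 34.177$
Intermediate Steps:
$p{\left(f \right)} = 32 - 4 f$ ($p{\left(f \right)} = - 4 \left(-8 + f\right) = 32 - 4 f$)
$\frac{\left(64 - -18\right) + p{\left(6 \right)}}{111 + 126} \cdot 90 = \frac{\left(64 - -18\right) + \left(32 - 24\right)}{111 + 126} \cdot 90 = \frac{\left(64 + 18\right) + \left(32 - 24\right)}{237} \cdot 90 = \left(82 + 8\right) \frac{1}{237} \cdot 90 = 90 \cdot \frac{1}{237} \cdot 90 = \frac{30}{79} \cdot 90 = \frac{2700}{79}$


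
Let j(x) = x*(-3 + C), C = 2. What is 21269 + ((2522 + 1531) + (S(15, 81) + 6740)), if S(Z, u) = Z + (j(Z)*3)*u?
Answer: 28432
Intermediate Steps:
j(x) = -x (j(x) = x*(-3 + 2) = x*(-1) = -x)
S(Z, u) = Z - 3*Z*u (S(Z, u) = Z + (-Z*3)*u = Z + (-3*Z)*u = Z - 3*Z*u)
21269 + ((2522 + 1531) + (S(15, 81) + 6740)) = 21269 + ((2522 + 1531) + (15*(1 - 3*81) + 6740)) = 21269 + (4053 + (15*(1 - 243) + 6740)) = 21269 + (4053 + (15*(-242) + 6740)) = 21269 + (4053 + (-3630 + 6740)) = 21269 + (4053 + 3110) = 21269 + 7163 = 28432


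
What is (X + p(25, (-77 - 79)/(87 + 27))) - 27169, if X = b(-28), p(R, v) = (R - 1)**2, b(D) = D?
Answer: -26621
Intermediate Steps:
p(R, v) = (-1 + R)**2
X = -28
(X + p(25, (-77 - 79)/(87 + 27))) - 27169 = (-28 + (-1 + 25)**2) - 27169 = (-28 + 24**2) - 27169 = (-28 + 576) - 27169 = 548 - 27169 = -26621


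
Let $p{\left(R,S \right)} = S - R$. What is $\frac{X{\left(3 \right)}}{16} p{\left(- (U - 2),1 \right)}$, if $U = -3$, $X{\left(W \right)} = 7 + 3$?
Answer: $- \frac{5}{2} \approx -2.5$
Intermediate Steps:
$X{\left(W \right)} = 10$
$\frac{X{\left(3 \right)}}{16} p{\left(- (U - 2),1 \right)} = \frac{10}{16} \left(1 - - (-3 - 2)\right) = 10 \cdot \frac{1}{16} \left(1 - \left(-1\right) \left(-5\right)\right) = \frac{5 \left(1 - 5\right)}{8} = \frac{5}{8} \left(-4\right) = - \frac{5}{2}$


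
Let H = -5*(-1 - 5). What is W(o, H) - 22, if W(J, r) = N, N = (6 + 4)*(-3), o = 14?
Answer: -52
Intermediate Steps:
H = 30 (H = -5*(-6) = 30)
N = -30 (N = 10*(-3) = -30)
W(J, r) = -30
W(o, H) - 22 = -30 - 22 = -52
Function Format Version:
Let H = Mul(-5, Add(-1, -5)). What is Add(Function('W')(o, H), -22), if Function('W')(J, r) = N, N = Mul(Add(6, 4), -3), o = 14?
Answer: -52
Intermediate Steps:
H = 30 (H = Mul(-5, -6) = 30)
N = -30 (N = Mul(10, -3) = -30)
Function('W')(J, r) = -30
Add(Function('W')(o, H), -22) = Add(-30, -22) = -52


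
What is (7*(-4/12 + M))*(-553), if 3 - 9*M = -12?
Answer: -15484/3 ≈ -5161.3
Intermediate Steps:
M = 5/3 (M = ⅓ - ⅑*(-12) = ⅓ + 4/3 = 5/3 ≈ 1.6667)
(7*(-4/12 + M))*(-553) = (7*(-4/12 + 5/3))*(-553) = (7*(-4*1/12 + 5/3))*(-553) = (7*(-⅓ + 5/3))*(-553) = (7*(4/3))*(-553) = (28/3)*(-553) = -15484/3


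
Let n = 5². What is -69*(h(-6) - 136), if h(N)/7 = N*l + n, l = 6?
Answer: 14697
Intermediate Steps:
n = 25
h(N) = 175 + 42*N (h(N) = 7*(N*6 + 25) = 7*(6*N + 25) = 7*(25 + 6*N) = 175 + 42*N)
-69*(h(-6) - 136) = -69*((175 + 42*(-6)) - 136) = -69*((175 - 252) - 136) = -69*(-77 - 136) = -69*(-213) = 14697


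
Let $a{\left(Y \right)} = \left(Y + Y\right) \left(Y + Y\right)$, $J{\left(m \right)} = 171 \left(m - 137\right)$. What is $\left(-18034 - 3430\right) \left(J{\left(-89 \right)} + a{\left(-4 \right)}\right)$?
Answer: $828124048$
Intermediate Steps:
$J{\left(m \right)} = -23427 + 171 m$ ($J{\left(m \right)} = 171 \left(-137 + m\right) = -23427 + 171 m$)
$a{\left(Y \right)} = 4 Y^{2}$ ($a{\left(Y \right)} = 2 Y 2 Y = 4 Y^{2}$)
$\left(-18034 - 3430\right) \left(J{\left(-89 \right)} + a{\left(-4 \right)}\right) = \left(-18034 - 3430\right) \left(\left(-23427 + 171 \left(-89\right)\right) + 4 \left(-4\right)^{2}\right) = - 21464 \left(\left(-23427 - 15219\right) + 4 \cdot 16\right) = - 21464 \left(-38646 + 64\right) = \left(-21464\right) \left(-38582\right) = 828124048$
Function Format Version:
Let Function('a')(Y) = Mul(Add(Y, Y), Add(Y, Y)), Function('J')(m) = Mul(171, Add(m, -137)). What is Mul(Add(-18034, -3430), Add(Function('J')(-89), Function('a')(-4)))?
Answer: 828124048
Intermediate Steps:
Function('J')(m) = Add(-23427, Mul(171, m)) (Function('J')(m) = Mul(171, Add(-137, m)) = Add(-23427, Mul(171, m)))
Function('a')(Y) = Mul(4, Pow(Y, 2)) (Function('a')(Y) = Mul(Mul(2, Y), Mul(2, Y)) = Mul(4, Pow(Y, 2)))
Mul(Add(-18034, -3430), Add(Function('J')(-89), Function('a')(-4))) = Mul(Add(-18034, -3430), Add(Add(-23427, Mul(171, -89)), Mul(4, Pow(-4, 2)))) = Mul(-21464, Add(Add(-23427, -15219), Mul(4, 16))) = Mul(-21464, Add(-38646, 64)) = Mul(-21464, -38582) = 828124048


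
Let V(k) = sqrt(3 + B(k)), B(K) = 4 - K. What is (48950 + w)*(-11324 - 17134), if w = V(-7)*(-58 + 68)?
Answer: -1393019100 - 284580*sqrt(14) ≈ -1.3941e+9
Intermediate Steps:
V(k) = sqrt(7 - k) (V(k) = sqrt(3 + (4 - k)) = sqrt(7 - k))
w = 10*sqrt(14) (w = sqrt(7 - 1*(-7))*(-58 + 68) = sqrt(7 + 7)*10 = sqrt(14)*10 = 10*sqrt(14) ≈ 37.417)
(48950 + w)*(-11324 - 17134) = (48950 + 10*sqrt(14))*(-11324 - 17134) = (48950 + 10*sqrt(14))*(-28458) = -1393019100 - 284580*sqrt(14)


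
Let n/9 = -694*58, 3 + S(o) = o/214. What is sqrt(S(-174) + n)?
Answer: 2*I*sqrt(1036912497)/107 ≈ 601.89*I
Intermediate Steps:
S(o) = -3 + o/214
n = -362268 (n = 9*(-694*58) = 9*(-40252) = -362268)
sqrt(S(-174) + n) = sqrt((-3 + (1/214)*(-174)) - 362268) = sqrt((-3 - 87/107) - 362268) = sqrt(-408/107 - 362268) = sqrt(-38763084/107) = 2*I*sqrt(1036912497)/107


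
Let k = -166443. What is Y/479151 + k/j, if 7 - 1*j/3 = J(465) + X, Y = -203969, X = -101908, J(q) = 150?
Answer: -47340681916/48760801515 ≈ -0.97088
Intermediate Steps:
j = 305295 (j = 21 - 3*(150 - 101908) = 21 - 3*(-101758) = 21 + 305274 = 305295)
Y/479151 + k/j = -203969/479151 - 166443/305295 = -203969*1/479151 - 166443*1/305295 = -203969/479151 - 55481/101765 = -47340681916/48760801515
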